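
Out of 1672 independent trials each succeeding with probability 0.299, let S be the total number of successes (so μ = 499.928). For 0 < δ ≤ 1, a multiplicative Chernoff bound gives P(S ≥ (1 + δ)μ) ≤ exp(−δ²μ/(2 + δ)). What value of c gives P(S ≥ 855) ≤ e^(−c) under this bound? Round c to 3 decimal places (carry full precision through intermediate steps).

Write 855 = (1 + δ)μ, so δ = 855/499.928 − 1 = 0.7102463…
Then the exponent is δ²μ/(2 + δ) = (855 − μ)² / (μ·(2 + δ)) = 93.050055.

93.050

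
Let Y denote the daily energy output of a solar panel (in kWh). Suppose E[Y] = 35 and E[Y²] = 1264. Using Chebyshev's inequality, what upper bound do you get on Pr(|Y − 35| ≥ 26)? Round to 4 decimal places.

Var(Y) = E[Y²] − (E[Y])² = 1264 − 1225 = 39.
Chebyshev's inequality: Pr(|Y − μ| ≥ t) ≤ Var(Y)/t² = 39/676 = 0.0577.

0.0577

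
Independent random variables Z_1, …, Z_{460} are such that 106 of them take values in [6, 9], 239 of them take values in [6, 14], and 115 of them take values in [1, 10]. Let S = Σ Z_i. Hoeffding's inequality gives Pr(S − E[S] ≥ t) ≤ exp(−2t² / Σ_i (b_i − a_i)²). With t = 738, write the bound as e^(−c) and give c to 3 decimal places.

42.609

Σ(b_i − a_i)² = 106·3² + 239·8² + 115·9² = 25565.
c = 2t² / 25565 = 2·738² / 25565 = 42.6086.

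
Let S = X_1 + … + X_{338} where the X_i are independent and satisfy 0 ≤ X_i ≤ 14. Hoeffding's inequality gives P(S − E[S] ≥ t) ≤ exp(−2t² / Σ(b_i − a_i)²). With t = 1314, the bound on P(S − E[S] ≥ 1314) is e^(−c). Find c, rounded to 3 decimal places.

Σ(b_i − a_i)² = 338·(14)² = 66248.
c = 2t²/66248 = 2·1314²/66248 = 52.1252.

52.125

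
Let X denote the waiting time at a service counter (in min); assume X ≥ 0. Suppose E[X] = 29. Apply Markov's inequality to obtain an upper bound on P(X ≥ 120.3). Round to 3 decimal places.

0.241

Markov's inequality: for a non-negative random variable, P(X ≥ a) ≤ E[X]/a.
Here E[X] = 29 and a = 120.3, so the bound is 29/120.3 = 0.2411.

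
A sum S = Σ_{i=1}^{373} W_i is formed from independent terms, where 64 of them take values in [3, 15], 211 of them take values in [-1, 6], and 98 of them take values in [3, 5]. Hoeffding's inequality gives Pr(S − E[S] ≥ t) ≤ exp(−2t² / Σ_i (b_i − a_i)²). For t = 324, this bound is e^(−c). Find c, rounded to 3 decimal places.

Σ(b_i − a_i)² = 64·12² + 211·7² + 98·2² = 19947.
c = 2t² / 19947 = 2·324² / 19947 = 10.5255.

10.525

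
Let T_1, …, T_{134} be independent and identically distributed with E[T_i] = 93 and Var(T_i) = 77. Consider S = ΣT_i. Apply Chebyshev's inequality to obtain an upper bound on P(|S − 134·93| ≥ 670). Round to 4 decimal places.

Var(S) = n·Var(T_i) = 134·77 = 10318.
Chebyshev: P(|S − 134·93| ≥ 670) ≤ Var(S)/670² = 10318/448900 = 0.0230.

0.0230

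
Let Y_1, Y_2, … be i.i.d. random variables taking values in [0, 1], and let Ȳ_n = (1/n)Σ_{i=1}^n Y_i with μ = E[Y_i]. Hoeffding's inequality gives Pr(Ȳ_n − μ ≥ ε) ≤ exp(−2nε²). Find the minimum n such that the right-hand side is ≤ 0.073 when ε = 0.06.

364

Require exp(−2nε²) ≤ 0.073, i.e. 2nε² ≥ ln(1/0.073) = 2.617296.
So n ≥ 2.617296 / (2·0.06²) = 363.513.
The smallest integer n is 364.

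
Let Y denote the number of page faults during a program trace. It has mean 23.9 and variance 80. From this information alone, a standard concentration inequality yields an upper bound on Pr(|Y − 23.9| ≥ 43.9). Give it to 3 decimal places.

Mean and variance are known, so Chebyshev's inequality applies.
Chebyshev: Pr(|Y − μ| ≥ t) ≤ Var(Y)/t².
Bound = 80 / 1927.21 = 0.0415.

0.042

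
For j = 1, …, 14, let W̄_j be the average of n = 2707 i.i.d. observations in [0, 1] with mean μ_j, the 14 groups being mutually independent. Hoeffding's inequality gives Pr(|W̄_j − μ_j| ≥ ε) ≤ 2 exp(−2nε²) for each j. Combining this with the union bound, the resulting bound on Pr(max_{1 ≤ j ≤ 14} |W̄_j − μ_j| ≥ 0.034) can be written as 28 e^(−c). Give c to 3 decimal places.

Union bound over the 14 events: Pr(max_{1 ≤ j ≤ 14} |W̄_j − μ_j| ≥ 0.034) ≤ 14·2·exp(−2nε²) = 28 exp(−2·2707·0.034²).
So c = 2·2707·0.034² = 6.2586.

6.259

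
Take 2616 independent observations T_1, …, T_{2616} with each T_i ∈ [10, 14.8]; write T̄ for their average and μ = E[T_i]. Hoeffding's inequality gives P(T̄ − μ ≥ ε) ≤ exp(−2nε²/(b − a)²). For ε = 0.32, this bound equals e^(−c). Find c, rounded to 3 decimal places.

c = 2nε²/(b − a)² = 2·2616·0.32² / 4.8² = 23.2533.

23.253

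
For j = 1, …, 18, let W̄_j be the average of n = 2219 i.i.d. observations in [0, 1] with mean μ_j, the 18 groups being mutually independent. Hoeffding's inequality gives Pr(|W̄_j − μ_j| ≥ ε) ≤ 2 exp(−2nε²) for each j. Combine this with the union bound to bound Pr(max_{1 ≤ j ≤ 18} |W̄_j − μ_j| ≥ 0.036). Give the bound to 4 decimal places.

Per-experiment Hoeffding bound: 2·exp(−2·2219·0.036²) = 2·exp(−5.75165) = 0.0063551.
Union bound over 18 events: 18·0.0063551 = 0.11439.

0.1144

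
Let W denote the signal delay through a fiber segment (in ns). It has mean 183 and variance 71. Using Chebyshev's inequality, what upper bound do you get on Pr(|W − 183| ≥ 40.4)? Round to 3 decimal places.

0.044

Chebyshev: Pr(|W − μ| ≥ t) ≤ Var(W)/t².
Bound = 71 / 1632.16 = 0.0435.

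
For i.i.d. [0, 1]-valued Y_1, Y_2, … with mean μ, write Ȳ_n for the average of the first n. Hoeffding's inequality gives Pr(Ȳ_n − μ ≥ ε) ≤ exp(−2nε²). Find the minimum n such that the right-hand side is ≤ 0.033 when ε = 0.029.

2029

Require exp(−2nε²) ≤ 0.033, i.e. 2nε² ≥ ln(1/0.033) = 3.411248.
So n ≥ 3.411248 / (2·0.029²) = 2028.090.
The smallest integer n is 2029.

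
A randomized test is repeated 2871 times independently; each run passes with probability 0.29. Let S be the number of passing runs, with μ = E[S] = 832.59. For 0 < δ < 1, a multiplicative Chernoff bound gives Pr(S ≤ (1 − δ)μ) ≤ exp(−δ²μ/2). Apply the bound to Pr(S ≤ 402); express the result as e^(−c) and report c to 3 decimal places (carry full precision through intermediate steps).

Write 402 = (1 − δ)μ, so δ = 1 − 402/832.59 = 0.5171693…
Then the exponent is δ²μ/2 = (μ − 402)²/(2μ) = 111.343968.

111.344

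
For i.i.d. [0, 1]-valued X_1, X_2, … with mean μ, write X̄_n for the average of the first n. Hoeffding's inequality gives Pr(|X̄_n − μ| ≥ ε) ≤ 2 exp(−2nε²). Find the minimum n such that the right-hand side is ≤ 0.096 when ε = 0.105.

Require 2·exp(−2nε²) ≤ 0.096, i.e. 2nε² ≥ ln(2/0.096) = 3.036554.
So n ≥ 3.036554 / (2·0.105²) = 137.712.
The smallest integer n is 138.

138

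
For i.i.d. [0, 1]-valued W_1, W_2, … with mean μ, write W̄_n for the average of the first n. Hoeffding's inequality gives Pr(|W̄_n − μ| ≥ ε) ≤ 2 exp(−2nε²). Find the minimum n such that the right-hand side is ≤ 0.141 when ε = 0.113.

Require 2·exp(−2nε²) ≤ 0.141, i.e. 2nε² ≥ ln(2/0.141) = 2.652143.
So n ≥ 2.652143 / (2·0.113²) = 103.851.
The smallest integer n is 104.

104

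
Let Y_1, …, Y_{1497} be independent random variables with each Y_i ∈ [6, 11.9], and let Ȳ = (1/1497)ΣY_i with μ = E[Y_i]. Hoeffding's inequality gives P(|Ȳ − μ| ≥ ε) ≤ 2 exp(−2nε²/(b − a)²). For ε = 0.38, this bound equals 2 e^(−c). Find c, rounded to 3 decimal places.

c = 2nε²/(b − a)² = 2·1497·0.38² / 5.9² = 12.4198.

12.420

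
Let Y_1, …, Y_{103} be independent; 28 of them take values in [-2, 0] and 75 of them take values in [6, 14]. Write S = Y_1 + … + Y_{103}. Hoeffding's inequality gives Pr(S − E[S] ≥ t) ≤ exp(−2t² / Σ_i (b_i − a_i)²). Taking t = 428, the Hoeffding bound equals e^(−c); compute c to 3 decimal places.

Σ(b_i − a_i)² = 28·2² + 75·8² = 4912.
c = 2t² / 4912 = 2·428² / 4912 = 74.5863.

74.586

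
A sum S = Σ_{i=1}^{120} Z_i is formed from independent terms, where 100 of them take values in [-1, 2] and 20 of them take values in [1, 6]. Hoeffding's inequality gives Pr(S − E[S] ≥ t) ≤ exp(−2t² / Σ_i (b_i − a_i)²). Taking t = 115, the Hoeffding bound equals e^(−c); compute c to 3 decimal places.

Σ(b_i − a_i)² = 100·3² + 20·5² = 1400.
c = 2t² / 1400 = 2·115² / 1400 = 18.8929.

18.893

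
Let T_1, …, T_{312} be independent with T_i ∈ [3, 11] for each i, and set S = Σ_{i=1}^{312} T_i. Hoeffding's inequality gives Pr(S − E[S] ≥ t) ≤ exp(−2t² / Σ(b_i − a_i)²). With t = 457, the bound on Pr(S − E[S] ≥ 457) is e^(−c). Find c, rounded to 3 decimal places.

20.918

Σ(b_i − a_i)² = 312·(8)² = 19968.
c = 2t²/19968 = 2·457²/19968 = 20.9184.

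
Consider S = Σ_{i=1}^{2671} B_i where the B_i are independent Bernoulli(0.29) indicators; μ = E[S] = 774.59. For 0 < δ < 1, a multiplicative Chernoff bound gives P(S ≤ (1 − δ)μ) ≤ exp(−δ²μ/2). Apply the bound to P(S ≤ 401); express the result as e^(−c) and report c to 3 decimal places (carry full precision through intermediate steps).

90.092

Write 401 = (1 − δ)μ, so δ = 1 − 401/774.59 = 0.4823068…
Then the exponent is δ²μ/2 = (μ − 401)²/(2μ) = 90.092493.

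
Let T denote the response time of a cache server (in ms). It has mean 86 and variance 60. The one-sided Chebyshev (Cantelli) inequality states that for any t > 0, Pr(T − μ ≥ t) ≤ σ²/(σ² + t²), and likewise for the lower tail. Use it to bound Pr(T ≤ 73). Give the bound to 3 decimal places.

Here σ² = 60 and t = 13, so σ² + t² = 229.
Cantelli's bound: 60/229 = 0.2620.

0.262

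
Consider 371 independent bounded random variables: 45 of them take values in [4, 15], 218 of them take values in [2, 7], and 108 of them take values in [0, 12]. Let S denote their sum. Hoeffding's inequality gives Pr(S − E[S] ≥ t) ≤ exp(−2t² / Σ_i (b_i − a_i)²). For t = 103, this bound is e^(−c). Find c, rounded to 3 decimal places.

0.802

Σ(b_i − a_i)² = 45·11² + 218·5² + 108·12² = 26447.
c = 2t² / 26447 = 2·103² / 26447 = 0.8023.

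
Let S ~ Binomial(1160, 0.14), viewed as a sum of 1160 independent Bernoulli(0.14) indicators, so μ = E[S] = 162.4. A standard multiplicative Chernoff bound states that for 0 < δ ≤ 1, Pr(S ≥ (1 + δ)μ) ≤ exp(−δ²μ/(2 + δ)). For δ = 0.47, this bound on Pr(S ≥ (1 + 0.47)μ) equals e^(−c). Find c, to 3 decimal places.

14.524

c = δ²μ/(2 + δ) = 0.47²·162.4/(2 + 0.47) = 14.5240.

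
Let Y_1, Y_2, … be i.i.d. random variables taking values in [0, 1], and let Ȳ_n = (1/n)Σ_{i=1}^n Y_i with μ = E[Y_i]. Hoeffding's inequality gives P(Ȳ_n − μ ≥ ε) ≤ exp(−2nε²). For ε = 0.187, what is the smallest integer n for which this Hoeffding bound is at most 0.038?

Require exp(−2nε²) ≤ 0.038, i.e. 2nε² ≥ ln(1/0.038) = 3.270169.
So n ≥ 3.270169 / (2·0.187²) = 46.758.
The smallest integer n is 47.

47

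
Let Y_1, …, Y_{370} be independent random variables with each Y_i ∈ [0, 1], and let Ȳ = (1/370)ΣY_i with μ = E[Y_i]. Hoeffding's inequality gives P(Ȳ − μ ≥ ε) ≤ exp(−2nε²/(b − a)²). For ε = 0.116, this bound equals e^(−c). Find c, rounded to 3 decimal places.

9.957

c = 2nε²/(b − a)² = 2·370·0.116² / 1² = 9.9574.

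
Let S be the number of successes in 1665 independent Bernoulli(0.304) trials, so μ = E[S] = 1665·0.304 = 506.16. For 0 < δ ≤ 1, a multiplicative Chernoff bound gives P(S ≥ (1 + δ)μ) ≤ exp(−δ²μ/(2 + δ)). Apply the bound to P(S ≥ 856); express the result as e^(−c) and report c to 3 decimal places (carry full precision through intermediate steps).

89.848

Write 856 = (1 + δ)μ, so δ = 856/506.16 − 1 = 0.6911648…
Then the exponent is δ²μ/(2 + δ) = (856 − μ)² / (μ·(2 + δ)) = 89.848495.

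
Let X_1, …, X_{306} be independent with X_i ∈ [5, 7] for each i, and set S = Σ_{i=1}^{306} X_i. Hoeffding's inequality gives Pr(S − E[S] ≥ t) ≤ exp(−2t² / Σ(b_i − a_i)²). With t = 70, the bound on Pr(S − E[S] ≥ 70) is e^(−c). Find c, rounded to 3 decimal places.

8.007

Σ(b_i − a_i)² = 306·(2)² = 1224.
c = 2t²/1224 = 2·70²/1224 = 8.0065.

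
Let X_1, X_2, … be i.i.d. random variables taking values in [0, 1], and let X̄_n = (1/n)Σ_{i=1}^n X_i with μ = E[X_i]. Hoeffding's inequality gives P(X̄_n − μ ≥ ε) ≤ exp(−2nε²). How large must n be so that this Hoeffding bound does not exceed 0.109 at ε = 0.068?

Require exp(−2nε²) ≤ 0.109, i.e. 2nε² ≥ ln(1/0.109) = 2.216407.
So n ≥ 2.216407 / (2·0.068²) = 239.663.
The smallest integer n is 240.

240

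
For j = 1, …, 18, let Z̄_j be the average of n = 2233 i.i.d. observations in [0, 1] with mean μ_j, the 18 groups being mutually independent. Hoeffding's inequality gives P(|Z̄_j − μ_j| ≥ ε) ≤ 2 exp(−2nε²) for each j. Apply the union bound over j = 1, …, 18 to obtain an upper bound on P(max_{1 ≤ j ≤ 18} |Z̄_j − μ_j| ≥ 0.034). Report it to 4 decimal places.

0.2061

Per-experiment Hoeffding bound: 2·exp(−2·2233·0.034²) = 2·exp(−5.16270) = 0.011452.
Union bound over 18 events: 18·0.011452 = 0.20614.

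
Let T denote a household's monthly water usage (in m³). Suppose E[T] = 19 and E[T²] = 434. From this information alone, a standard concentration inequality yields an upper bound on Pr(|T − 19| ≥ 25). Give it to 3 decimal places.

0.117

The first two moments determine the variance, so Chebyshev's inequality is the sharpest standard bound available.
Var(T) = E[T²] − (E[T])² = 434 − 361 = 73.
Chebyshev's inequality: Pr(|T − μ| ≥ t) ≤ Var(T)/t² = 73/625 = 0.1168.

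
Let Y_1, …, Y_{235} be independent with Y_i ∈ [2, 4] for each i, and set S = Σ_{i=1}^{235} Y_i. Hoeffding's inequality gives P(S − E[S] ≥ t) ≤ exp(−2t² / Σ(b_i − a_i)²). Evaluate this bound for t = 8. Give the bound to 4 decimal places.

0.8727

Σ(b_i − a_i)² = 235·(2)² = 940.
Exponent = 2·8²/940 = 0.1362.
Bound = exp(−0.1362) = 0.87269.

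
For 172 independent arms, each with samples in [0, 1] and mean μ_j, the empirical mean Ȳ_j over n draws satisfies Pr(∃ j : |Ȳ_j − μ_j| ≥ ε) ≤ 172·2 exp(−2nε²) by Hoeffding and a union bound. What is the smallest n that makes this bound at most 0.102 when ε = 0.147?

Need 2·172·exp(−2nε²) ≤ 0.102, i.e. exp(−2nε²) ≤ 0.102/344.
So 2nε² ≥ ln(344/0.102) = 8.123424.
Hence n ≥ 8.123424/(2·0.147²) = 187.964.
The smallest integer n is 188.

188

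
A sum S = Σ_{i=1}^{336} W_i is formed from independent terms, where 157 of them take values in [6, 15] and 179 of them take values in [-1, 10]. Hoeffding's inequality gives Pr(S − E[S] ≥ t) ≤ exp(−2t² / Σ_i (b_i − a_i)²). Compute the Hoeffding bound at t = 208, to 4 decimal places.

Σ(b_i − a_i)² = 157·9² + 179·11² = 34376.
Exponent = 2·208² / 34376 = 2.51710.
Bound = exp(−2.51710) = 0.08069.

0.0807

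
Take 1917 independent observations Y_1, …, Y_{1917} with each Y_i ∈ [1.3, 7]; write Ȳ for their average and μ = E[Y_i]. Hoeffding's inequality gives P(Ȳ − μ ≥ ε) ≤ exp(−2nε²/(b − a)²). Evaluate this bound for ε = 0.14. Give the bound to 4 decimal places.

0.0990

Exponent: 2nε²/(b − a)² = 2·1917·0.14² / 5.7² = 2.31291.
Bound = exp(−2.31291) = 0.09897.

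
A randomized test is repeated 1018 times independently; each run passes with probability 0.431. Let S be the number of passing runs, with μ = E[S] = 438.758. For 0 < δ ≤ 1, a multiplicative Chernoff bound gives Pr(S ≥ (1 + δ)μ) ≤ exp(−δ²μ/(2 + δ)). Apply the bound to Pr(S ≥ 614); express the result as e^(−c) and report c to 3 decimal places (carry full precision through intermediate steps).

Write 614 = (1 + δ)μ, so δ = 614/438.758 − 1 = 0.3994047…
Then the exponent is δ²μ/(2 + δ) = (614 − μ)² / (μ·(2 + δ)) = 29.170767.

29.171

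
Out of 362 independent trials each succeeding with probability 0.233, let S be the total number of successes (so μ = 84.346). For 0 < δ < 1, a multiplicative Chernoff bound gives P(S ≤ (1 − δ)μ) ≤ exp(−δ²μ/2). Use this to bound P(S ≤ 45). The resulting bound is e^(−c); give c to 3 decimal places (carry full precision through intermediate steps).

9.177

Write 45 = (1 − δ)μ, so δ = 1 − 45/84.346 = 0.4664833…
Then the exponent is δ²μ/2 = (μ − 45)²/(2μ) = 9.177126.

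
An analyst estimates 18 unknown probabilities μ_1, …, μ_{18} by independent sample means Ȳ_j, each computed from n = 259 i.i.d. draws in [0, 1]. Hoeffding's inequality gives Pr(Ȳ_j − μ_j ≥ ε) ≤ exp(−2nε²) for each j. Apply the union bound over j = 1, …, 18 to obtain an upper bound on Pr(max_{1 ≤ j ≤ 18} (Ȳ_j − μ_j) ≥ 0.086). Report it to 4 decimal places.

0.3903

Per-experiment Hoeffding bound: exp(−2·259·0.086²) = exp(−3.83113) = 0.021685.
Union bound over 18 events: 18·0.021685 = 0.39033.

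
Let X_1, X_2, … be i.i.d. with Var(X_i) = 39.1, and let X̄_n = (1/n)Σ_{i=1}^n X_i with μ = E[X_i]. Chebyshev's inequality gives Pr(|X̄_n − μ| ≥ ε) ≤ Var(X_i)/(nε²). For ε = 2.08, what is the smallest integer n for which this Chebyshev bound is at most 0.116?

Require 39.1/(n·2.08²) ≤ 0.116, i.e. n ≥ 39.1/(0.116·2.08²) = 77.910.
The smallest integer n is 78.

78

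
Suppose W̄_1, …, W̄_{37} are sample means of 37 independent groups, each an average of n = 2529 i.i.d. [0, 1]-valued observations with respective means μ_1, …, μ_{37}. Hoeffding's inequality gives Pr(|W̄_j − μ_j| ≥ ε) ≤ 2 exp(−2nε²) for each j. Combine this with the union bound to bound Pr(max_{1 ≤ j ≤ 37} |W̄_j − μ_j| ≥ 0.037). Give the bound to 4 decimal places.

0.0728

Per-experiment Hoeffding bound: 2·exp(−2·2529·0.037²) = 2·exp(−6.92440) = 0.001967.
Union bound over 37 events: 37·0.001967 = 0.07278.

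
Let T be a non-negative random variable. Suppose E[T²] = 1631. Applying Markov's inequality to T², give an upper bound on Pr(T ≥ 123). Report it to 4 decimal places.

0.1078

Since T ≥ 0, the event {T ≥ 123} is the same as {T² ≥ 15129}.
Markov's inequality applied to T² gives Pr(T² ≥ 15129) ≤ E[T²]/15129 = 1631/15129 = 0.1078.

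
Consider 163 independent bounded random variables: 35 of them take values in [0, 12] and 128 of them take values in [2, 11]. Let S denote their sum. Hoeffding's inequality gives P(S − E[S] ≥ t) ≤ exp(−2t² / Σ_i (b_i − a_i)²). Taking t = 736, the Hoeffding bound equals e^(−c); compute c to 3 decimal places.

Σ(b_i − a_i)² = 35·12² + 128·9² = 15408.
c = 2t² / 15408 = 2·736² / 15408 = 70.3136.

70.314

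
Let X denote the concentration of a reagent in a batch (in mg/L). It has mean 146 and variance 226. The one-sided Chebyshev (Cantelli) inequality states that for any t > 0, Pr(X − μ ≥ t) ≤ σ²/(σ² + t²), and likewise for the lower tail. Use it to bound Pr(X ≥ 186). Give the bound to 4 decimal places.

Here σ² = 226 and t = 40, so σ² + t² = 1826.
Cantelli's bound: 226/1826 = 0.1238.

0.1238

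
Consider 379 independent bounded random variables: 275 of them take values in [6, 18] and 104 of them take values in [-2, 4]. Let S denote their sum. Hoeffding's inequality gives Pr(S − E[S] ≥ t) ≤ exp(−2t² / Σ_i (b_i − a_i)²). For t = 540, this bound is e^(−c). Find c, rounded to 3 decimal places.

Σ(b_i − a_i)² = 275·12² + 104·6² = 43344.
c = 2t² / 43344 = 2·540² / 43344 = 13.4551.

13.455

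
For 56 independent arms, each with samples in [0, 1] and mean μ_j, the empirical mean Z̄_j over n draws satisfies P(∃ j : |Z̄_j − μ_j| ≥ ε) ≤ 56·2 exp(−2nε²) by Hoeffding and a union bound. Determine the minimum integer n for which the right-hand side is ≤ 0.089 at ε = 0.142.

177

Need 2·56·exp(−2nε²) ≤ 0.089, i.e. exp(−2nε²) ≤ 0.089/112.
So 2nε² ≥ ln(112/0.089) = 7.137618.
Hence n ≥ 7.137618/(2·0.142²) = 176.989.
The smallest integer n is 177.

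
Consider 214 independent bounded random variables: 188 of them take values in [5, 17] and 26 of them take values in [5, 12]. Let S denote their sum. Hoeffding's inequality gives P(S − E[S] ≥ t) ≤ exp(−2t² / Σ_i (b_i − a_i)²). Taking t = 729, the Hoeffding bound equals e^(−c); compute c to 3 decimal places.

37.497

Σ(b_i − a_i)² = 188·12² + 26·7² = 28346.
c = 2t² / 28346 = 2·729² / 28346 = 37.4967.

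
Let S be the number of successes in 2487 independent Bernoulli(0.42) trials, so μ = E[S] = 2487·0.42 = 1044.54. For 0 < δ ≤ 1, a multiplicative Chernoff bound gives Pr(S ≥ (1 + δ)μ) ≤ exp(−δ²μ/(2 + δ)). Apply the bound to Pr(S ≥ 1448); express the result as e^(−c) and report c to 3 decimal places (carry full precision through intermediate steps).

65.307

Write 1448 = (1 + δ)μ, so δ = 1448/1044.54 − 1 = 0.3862562…
Then the exponent is δ²μ/(2 + δ) = (1448 − μ)² / (μ·(2 + δ)) = 65.306864.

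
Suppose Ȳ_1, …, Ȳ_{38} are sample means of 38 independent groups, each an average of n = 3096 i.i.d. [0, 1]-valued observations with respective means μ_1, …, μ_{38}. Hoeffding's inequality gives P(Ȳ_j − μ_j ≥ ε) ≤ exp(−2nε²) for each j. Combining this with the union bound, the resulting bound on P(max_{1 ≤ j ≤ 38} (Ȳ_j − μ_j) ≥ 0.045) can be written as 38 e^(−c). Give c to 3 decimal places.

12.539

Union bound over the 38 events: P(max_{1 ≤ j ≤ 38} (Ȳ_j − μ_j) ≥ 0.045) ≤ 38·exp(−2nε²) = 38 exp(−2·3096·0.045²).
So c = 2·3096·0.045² = 12.5388.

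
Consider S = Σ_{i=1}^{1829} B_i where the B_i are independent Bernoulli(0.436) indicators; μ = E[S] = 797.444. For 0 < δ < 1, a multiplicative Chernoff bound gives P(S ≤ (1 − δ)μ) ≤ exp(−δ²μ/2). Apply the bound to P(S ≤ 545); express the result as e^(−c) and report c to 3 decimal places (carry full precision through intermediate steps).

Write 545 = (1 − δ)μ, so δ = 1 − 545/797.444 = 0.3165664…
Then the exponent is δ²μ/2 = (μ − 545)²/(2μ) = 39.957648.

39.958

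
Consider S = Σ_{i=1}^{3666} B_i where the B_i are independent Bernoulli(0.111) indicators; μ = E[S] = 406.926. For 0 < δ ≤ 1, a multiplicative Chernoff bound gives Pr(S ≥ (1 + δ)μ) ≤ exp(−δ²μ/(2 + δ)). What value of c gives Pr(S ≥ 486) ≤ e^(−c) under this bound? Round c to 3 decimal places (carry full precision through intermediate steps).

Write 486 = (1 + δ)μ, so δ = 486/406.926 − 1 = 0.1943203…
Then the exponent is δ²μ/(2 + δ) = (486 − μ)² / (μ·(2 + δ)) = 7.002481.

7.002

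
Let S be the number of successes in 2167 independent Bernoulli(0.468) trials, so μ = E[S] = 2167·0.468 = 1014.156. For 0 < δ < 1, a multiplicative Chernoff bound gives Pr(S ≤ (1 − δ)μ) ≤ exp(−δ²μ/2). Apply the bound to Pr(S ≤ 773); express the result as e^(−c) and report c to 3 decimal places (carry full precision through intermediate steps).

Write 773 = (1 − δ)μ, so δ = 1 − 773/1014.156 = 0.2377898…
Then the exponent is δ²μ/2 = (μ − 773)²/(2μ) = 28.672224.

28.672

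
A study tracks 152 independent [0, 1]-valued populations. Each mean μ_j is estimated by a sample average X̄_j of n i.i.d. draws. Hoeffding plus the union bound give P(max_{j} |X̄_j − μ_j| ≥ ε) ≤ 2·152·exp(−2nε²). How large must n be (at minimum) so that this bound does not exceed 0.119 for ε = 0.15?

175

Need 2·152·exp(−2nε²) ≤ 0.119, i.e. exp(−2nε²) ≤ 0.119/304.
So 2nε² ≥ ln(304/0.119) = 7.845659.
Hence n ≥ 7.845659/(2·0.15²) = 174.348.
The smallest integer n is 175.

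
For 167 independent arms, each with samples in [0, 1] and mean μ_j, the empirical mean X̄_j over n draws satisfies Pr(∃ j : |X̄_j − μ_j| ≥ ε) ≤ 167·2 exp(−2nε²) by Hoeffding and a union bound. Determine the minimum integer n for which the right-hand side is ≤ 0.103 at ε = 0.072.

780

Need 2·167·exp(−2nε²) ≤ 0.103, i.e. exp(−2nε²) ≤ 0.103/334.
So 2nε² ≥ ln(334/0.103) = 8.084167.
Hence n ≥ 8.084167/(2·0.072²) = 779.723.
The smallest integer n is 780.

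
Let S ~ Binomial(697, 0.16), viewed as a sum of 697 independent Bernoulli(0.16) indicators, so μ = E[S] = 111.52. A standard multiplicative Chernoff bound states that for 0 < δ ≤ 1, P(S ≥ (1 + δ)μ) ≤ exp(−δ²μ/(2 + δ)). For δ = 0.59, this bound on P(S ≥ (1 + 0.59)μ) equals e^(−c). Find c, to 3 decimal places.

c = δ²μ/(2 + δ) = 0.59²·111.52/(2 + 0.59) = 14.9885.

14.988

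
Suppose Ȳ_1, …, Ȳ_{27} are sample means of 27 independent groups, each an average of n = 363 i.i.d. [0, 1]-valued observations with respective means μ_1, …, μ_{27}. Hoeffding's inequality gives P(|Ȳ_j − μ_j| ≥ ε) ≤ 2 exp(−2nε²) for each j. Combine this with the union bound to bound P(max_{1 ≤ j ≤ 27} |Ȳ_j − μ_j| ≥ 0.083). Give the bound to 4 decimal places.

Per-experiment Hoeffding bound: 2·exp(−2·363·0.083²) = 2·exp(−5.00141) = 0.013457.
Union bound over 27 events: 27·0.013457 = 0.36334.

0.3633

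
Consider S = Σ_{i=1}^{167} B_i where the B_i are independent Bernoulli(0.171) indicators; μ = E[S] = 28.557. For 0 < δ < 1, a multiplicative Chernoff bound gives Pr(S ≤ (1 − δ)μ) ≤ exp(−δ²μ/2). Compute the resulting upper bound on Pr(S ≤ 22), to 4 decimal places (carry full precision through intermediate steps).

0.4711

Write 22 = (1 − δ)μ, so δ = 1 − 22/28.557 = 0.229611…
Then the exponent is δ²μ/2 = (μ − 22)²/(2μ) = 0.752780.
Bound = exp(−0.752780) = 0.47106.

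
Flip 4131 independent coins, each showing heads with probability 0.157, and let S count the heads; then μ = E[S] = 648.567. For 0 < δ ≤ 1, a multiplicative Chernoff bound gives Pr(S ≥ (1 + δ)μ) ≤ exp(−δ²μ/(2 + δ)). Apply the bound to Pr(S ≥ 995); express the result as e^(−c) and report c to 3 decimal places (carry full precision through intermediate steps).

73.022

Write 995 = (1 + δ)μ, so δ = 995/648.567 − 1 = 0.5341514…
Then the exponent is δ²μ/(2 + δ) = (995 − μ)² / (μ·(2 + δ)) = 73.021558.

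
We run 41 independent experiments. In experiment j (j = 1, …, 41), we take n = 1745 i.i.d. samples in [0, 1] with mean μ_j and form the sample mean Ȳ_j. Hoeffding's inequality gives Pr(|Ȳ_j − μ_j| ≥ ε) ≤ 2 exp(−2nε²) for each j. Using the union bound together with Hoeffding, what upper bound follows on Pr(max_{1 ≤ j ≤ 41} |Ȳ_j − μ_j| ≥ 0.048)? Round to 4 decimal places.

0.0264

Per-experiment Hoeffding bound: 2·exp(−2·1745·0.048²) = 2·exp(−8.04096) = 0.000644.
Union bound over 41 events: 41·0.000644 = 0.02640.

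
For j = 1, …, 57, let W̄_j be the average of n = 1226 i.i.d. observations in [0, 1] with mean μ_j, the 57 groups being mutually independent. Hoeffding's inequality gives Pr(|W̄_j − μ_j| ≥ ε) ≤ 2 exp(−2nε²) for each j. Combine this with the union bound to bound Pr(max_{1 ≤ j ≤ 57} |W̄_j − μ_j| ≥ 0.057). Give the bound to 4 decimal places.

0.0395

Per-experiment Hoeffding bound: 2·exp(−2·1226·0.057²) = 2·exp(−7.96655) = 0.00069375.
Union bound over 57 events: 57·0.00069375 = 0.03954.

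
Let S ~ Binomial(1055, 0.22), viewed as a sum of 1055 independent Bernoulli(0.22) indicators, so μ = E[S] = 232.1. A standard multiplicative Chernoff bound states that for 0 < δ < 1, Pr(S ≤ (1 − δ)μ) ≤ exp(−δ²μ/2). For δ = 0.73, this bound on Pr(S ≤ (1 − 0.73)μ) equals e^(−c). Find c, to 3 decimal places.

c = δ²μ/2 = 0.73²·232.1/2 = 61.8430.

61.843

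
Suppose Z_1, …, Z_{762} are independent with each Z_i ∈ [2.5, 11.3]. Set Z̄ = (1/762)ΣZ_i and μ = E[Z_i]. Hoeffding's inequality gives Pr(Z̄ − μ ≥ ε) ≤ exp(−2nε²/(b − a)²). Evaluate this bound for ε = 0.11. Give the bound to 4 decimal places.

0.7881

Exponent: 2nε²/(b − a)² = 2·762·0.11² / 8.8² = 0.23813.
Bound = exp(−0.23813) = 0.78810.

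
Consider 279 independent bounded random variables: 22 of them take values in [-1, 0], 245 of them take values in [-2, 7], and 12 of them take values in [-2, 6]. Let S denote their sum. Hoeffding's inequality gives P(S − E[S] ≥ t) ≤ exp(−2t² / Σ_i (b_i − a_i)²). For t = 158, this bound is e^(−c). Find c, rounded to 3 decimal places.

Σ(b_i − a_i)² = 22·1² + 245·9² + 12·8² = 20635.
c = 2t² / 20635 = 2·158² / 20635 = 2.4196.

2.420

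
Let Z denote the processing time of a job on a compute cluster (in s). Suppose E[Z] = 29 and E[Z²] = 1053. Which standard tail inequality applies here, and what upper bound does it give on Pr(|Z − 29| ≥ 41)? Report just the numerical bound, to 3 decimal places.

0.126

The first two moments determine the variance, so Chebyshev's inequality is the sharpest standard bound available.
Var(Z) = E[Z²] − (E[Z])² = 1053 − 841 = 212.
Chebyshev's inequality: Pr(|Z − μ| ≥ t) ≤ Var(Z)/t² = 212/1681 = 0.1261.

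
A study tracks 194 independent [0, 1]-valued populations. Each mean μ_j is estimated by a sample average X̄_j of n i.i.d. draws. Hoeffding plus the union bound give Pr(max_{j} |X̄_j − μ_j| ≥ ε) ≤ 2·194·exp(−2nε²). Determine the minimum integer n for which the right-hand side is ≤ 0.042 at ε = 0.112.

364

Need 2·194·exp(−2nε²) ≤ 0.042, i.e. exp(−2nε²) ≤ 0.042/388.
So 2nε² ≥ ln(388/0.042) = 9.131091.
Hence n ≥ 9.131091/(2·0.112²) = 363.962.
The smallest integer n is 364.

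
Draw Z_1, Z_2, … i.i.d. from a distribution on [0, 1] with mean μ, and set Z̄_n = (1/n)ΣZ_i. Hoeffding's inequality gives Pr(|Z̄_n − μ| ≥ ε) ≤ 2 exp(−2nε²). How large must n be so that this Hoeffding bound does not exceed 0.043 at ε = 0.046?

908

Require 2·exp(−2nε²) ≤ 0.043, i.e. 2nε² ≥ ln(2/0.043) = 3.839702.
So n ≥ 3.839702 / (2·0.046²) = 907.302.
The smallest integer n is 908.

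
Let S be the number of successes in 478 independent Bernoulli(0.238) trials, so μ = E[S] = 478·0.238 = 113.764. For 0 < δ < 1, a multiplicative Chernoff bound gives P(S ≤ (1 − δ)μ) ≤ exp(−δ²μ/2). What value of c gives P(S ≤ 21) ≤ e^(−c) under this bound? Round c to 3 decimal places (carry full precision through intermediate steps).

Write 21 = (1 − δ)μ, so δ = 1 − 21/113.764 = 0.8154073…
Then the exponent is δ²μ/2 = (μ − 21)²/(2μ) = 37.820223.

37.820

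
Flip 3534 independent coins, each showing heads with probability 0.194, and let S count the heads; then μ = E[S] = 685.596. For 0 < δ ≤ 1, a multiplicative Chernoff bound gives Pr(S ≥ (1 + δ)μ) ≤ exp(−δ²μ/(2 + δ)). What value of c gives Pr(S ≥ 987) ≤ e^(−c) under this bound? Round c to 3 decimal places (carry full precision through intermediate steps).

Write 987 = (1 + δ)μ, so δ = 987/685.596 − 1 = 0.4396233…
Then the exponent is δ²μ/(2 + δ) = (987 − μ)² / (μ·(2 + δ)) = 54.313397.

54.313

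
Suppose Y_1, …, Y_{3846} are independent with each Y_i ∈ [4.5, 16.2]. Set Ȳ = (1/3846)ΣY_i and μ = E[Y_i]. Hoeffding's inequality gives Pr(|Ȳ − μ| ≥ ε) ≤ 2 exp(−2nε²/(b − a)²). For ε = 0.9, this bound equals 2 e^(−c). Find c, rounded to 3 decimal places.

45.515

c = 2nε²/(b − a)² = 2·3846·0.9² / 11.7² = 45.5148.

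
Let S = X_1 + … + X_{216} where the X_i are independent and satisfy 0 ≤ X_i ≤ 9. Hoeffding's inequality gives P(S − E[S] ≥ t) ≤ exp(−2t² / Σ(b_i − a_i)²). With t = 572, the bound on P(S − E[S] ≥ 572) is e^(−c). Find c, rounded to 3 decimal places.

Σ(b_i − a_i)² = 216·(9)² = 17496.
c = 2t²/17496 = 2·572²/17496 = 37.4010.

37.401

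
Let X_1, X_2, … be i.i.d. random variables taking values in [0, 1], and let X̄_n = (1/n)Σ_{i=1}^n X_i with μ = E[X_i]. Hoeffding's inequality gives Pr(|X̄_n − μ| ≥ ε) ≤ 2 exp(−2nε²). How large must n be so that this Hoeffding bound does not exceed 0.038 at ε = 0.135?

Require 2·exp(−2nε²) ≤ 0.038, i.e. 2nε² ≥ ln(2/0.038) = 3.963316.
So n ≥ 3.963316 / (2·0.135²) = 108.733.
The smallest integer n is 109.

109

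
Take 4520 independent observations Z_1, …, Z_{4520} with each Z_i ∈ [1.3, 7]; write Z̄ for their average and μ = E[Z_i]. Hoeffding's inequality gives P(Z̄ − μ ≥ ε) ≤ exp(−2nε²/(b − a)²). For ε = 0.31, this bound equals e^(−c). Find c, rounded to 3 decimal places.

c = 2nε²/(b − a)² = 2·4520·0.31² / 5.7² = 26.7388.

26.739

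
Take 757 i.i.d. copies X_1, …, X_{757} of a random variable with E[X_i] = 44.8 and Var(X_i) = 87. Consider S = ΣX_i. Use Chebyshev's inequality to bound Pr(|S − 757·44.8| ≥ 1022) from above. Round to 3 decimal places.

0.063

Var(S) = n·Var(X_i) = 757·87 = 65859.
Chebyshev: Pr(|S − 757·44.8| ≥ 1022) ≤ Var(S)/1022² = 65859/1044484 = 0.0631.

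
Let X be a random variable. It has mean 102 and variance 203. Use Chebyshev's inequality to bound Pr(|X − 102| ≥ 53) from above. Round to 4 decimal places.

Chebyshev: Pr(|X − μ| ≥ t) ≤ Var(X)/t².
Bound = 203 / 2809 = 0.0723.

0.0723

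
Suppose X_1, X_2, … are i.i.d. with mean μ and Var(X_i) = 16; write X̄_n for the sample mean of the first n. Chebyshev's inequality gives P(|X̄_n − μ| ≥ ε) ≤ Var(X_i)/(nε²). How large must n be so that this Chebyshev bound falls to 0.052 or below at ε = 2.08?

Require 16/(n·2.08²) ≤ 0.052, i.e. n ≥ 16/(0.052·2.08²) = 71.120.
The smallest integer n is 72.

72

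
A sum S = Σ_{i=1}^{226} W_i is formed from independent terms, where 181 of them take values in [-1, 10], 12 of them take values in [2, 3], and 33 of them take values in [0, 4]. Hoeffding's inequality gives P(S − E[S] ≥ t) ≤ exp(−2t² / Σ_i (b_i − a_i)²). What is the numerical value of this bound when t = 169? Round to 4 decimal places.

0.0784

Σ(b_i − a_i)² = 181·11² + 12·1² + 33·4² = 22441.
Exponent = 2·169² / 22441 = 2.54543.
Bound = exp(−2.54543) = 0.07844.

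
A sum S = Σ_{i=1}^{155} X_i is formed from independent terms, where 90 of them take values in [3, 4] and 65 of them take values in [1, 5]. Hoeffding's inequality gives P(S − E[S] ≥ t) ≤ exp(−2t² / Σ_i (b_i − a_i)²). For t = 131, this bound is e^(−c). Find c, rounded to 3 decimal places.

30.373

Σ(b_i − a_i)² = 90·1² + 65·4² = 1130.
c = 2t² / 1130 = 2·131² / 1130 = 30.3735.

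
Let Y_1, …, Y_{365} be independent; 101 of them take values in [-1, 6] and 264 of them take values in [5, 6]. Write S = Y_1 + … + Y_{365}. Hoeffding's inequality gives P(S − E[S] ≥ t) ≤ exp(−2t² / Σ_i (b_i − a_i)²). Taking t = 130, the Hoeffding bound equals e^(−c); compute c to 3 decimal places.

Σ(b_i − a_i)² = 101·7² + 264·1² = 5213.
c = 2t² / 5213 = 2·130² / 5213 = 6.4838.

6.484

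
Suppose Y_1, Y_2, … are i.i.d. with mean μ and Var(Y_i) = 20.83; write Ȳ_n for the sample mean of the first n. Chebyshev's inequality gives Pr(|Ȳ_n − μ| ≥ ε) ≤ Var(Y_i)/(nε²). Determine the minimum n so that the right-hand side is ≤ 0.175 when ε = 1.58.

Require 20.83/(n·1.58²) ≤ 0.175, i.e. n ≥ 20.83/(0.175·1.58²) = 47.680.
The smallest integer n is 48.

48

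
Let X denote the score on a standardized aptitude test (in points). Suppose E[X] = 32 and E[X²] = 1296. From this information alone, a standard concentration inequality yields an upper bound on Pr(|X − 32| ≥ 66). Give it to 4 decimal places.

The first two moments determine the variance, so Chebyshev's inequality is the sharpest standard bound available.
Var(X) = E[X²] − (E[X])² = 1296 − 1024 = 272.
Chebyshev's inequality: Pr(|X − μ| ≥ t) ≤ Var(X)/t² = 272/4356 = 0.0624.

0.0624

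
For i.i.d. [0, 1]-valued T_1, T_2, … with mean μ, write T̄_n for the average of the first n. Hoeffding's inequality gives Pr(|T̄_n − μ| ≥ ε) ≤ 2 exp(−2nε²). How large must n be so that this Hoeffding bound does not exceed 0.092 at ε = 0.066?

Require 2·exp(−2nε²) ≤ 0.092, i.e. 2nε² ≥ ln(2/0.092) = 3.079114.
So n ≥ 3.079114 / (2·0.066²) = 353.434.
The smallest integer n is 354.

354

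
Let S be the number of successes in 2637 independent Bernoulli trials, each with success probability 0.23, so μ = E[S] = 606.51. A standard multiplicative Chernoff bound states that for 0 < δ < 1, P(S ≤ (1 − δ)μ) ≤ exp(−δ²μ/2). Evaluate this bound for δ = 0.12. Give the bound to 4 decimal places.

Exponent = δ²μ/2 = 0.12²·606.51/2 = 4.3669.
Bound = exp(−4.3669) = 0.01269.

0.0127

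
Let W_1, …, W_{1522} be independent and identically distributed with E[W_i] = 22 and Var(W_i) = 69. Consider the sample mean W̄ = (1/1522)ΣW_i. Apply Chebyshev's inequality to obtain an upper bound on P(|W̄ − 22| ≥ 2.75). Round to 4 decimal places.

0.0060

Var(W̄) = Var(W_i)/n = 69/1522 = 0.045335.
Chebyshev: P(|W̄ − 22| ≥ 2.75) ≤ Var(W̄)/(2.75)² = 69/(1522·2.75²) = 0.0060.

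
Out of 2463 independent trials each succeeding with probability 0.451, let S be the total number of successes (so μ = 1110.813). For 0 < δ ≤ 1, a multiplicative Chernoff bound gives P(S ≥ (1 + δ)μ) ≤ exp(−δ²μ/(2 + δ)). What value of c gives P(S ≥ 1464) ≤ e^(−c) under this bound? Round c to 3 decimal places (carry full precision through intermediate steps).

48.447

Write 1464 = (1 + δ)μ, so δ = 1464/1110.813 − 1 = 0.3179536…
Then the exponent is δ²μ/(2 + δ) = (1464 − μ)² / (μ·(2 + δ)) = 48.446647.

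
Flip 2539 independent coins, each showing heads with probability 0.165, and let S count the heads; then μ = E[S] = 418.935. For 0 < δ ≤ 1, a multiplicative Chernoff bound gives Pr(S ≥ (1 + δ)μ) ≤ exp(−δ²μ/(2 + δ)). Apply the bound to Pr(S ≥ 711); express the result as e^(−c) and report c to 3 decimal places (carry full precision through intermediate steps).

75.493

Write 711 = (1 + δ)μ, so δ = 711/418.935 − 1 = 0.6971607…
Then the exponent is δ²μ/(2 + δ) = (711 − μ)² / (μ·(2 + δ)) = 75.492806.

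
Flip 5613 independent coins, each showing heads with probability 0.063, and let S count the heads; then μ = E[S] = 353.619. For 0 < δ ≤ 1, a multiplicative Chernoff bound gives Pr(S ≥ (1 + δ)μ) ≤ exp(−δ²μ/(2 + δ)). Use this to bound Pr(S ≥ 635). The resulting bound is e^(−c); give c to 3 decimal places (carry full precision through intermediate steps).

Write 635 = (1 + δ)μ, so δ = 635/353.619 − 1 = 0.795718…
Then the exponent is δ²μ/(2 + δ) = (635 − μ)² / (μ·(2 + δ)) = 80.086734.

80.087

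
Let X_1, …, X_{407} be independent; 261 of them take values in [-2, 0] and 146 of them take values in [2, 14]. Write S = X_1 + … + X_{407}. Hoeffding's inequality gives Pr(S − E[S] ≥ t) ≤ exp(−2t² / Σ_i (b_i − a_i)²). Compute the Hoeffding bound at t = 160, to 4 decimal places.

0.0983

Σ(b_i − a_i)² = 261·2² + 146·12² = 22068.
Exponent = 2·160² / 22068 = 2.32010.
Bound = exp(−2.32010) = 0.09826.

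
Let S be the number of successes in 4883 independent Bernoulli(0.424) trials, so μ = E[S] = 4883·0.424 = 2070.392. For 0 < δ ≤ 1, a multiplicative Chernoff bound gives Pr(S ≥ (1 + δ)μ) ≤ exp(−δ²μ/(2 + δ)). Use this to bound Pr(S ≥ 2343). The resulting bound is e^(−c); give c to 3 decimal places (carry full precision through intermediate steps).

16.839

Write 2343 = (1 + δ)μ, so δ = 2343/2070.392 − 1 = 0.1316698…
Then the exponent is δ²μ/(2 + δ) = (2343 − μ)² / (μ·(2 + δ)) = 16.838550.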